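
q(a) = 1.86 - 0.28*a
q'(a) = -0.280000000000000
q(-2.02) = 2.43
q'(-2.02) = -0.28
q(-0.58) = 2.02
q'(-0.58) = -0.28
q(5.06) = 0.44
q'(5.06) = -0.28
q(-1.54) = 2.29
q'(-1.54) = -0.28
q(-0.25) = 1.93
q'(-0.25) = -0.28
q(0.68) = 1.67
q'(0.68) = -0.28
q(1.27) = 1.50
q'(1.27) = -0.28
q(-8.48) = 4.23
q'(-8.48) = -0.28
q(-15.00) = 6.06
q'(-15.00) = -0.28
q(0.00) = 1.86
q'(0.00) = -0.28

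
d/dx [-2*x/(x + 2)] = -4/(x + 2)^2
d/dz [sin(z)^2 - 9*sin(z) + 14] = (2*sin(z) - 9)*cos(z)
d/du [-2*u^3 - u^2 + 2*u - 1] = -6*u^2 - 2*u + 2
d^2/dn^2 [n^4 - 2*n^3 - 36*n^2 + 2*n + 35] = 12*n^2 - 12*n - 72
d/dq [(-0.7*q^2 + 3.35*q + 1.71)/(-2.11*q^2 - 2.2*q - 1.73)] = (8.6085*q^2 + 9.6382*q - 2.0335)/(4.4521*q^4 + 9.284*q^3 + 12.1406*q^2 + 7.612*q + 2.9929)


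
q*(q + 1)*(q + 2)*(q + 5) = q^4 + 8*q^3 + 17*q^2 + 10*q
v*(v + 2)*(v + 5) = v^3 + 7*v^2 + 10*v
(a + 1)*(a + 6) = a^2 + 7*a + 6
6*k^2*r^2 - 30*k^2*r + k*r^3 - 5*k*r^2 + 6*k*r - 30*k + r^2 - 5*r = (6*k + r)*(r - 5)*(k*r + 1)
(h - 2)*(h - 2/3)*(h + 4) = h^3 + 4*h^2/3 - 28*h/3 + 16/3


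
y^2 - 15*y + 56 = (y - 8)*(y - 7)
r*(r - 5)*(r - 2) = r^3 - 7*r^2 + 10*r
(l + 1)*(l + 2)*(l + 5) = l^3 + 8*l^2 + 17*l + 10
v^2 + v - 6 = (v - 2)*(v + 3)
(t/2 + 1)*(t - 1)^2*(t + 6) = t^4/2 + 3*t^3 - 3*t^2/2 - 8*t + 6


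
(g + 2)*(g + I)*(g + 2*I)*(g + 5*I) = g^4 + 2*g^3 + 8*I*g^3 - 17*g^2 + 16*I*g^2 - 34*g - 10*I*g - 20*I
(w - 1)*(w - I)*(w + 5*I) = w^3 - w^2 + 4*I*w^2 + 5*w - 4*I*w - 5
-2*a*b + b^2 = b*(-2*a + b)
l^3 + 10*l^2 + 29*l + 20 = (l + 1)*(l + 4)*(l + 5)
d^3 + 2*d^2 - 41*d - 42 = (d - 6)*(d + 1)*(d + 7)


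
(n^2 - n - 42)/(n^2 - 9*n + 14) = (n + 6)/(n - 2)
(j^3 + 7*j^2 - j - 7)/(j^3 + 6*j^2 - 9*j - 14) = (j - 1)/(j - 2)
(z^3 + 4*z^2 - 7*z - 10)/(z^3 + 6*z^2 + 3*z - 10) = (z^2 - z - 2)/(z^2 + z - 2)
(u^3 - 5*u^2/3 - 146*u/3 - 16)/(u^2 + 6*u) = u - 23/3 - 8/(3*u)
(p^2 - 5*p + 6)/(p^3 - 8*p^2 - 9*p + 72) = (p - 2)/(p^2 - 5*p - 24)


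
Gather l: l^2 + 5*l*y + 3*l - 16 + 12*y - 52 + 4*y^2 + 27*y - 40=l^2 + l*(5*y + 3) + 4*y^2 + 39*y - 108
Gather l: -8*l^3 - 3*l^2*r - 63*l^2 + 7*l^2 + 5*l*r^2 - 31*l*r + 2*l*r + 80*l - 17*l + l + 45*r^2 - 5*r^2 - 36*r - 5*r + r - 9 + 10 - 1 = -8*l^3 + l^2*(-3*r - 56) + l*(5*r^2 - 29*r + 64) + 40*r^2 - 40*r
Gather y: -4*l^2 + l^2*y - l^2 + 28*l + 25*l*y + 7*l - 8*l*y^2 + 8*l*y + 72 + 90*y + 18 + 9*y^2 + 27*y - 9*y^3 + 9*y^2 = -5*l^2 + 35*l - 9*y^3 + y^2*(18 - 8*l) + y*(l^2 + 33*l + 117) + 90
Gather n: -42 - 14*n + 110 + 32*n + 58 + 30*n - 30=48*n + 96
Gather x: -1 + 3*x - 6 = 3*x - 7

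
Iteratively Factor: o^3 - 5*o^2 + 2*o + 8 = (o - 4)*(o^2 - o - 2) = (o - 4)*(o + 1)*(o - 2)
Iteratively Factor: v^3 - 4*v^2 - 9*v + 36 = (v - 3)*(v^2 - v - 12) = (v - 3)*(v + 3)*(v - 4)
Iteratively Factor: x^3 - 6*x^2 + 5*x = (x)*(x^2 - 6*x + 5) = x*(x - 5)*(x - 1)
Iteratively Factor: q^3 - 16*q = (q + 4)*(q^2 - 4*q) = q*(q + 4)*(q - 4)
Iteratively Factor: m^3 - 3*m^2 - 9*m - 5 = (m + 1)*(m^2 - 4*m - 5) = (m + 1)^2*(m - 5)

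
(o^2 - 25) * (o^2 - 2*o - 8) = o^4 - 2*o^3 - 33*o^2 + 50*o + 200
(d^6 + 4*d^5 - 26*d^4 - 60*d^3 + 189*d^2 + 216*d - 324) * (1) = d^6 + 4*d^5 - 26*d^4 - 60*d^3 + 189*d^2 + 216*d - 324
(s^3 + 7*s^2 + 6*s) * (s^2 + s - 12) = s^5 + 8*s^4 + s^3 - 78*s^2 - 72*s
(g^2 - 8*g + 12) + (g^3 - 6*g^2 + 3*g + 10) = g^3 - 5*g^2 - 5*g + 22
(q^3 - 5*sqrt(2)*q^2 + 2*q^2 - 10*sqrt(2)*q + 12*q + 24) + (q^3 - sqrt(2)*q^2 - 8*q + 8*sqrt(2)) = 2*q^3 - 6*sqrt(2)*q^2 + 2*q^2 - 10*sqrt(2)*q + 4*q + 8*sqrt(2) + 24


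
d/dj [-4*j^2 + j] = 1 - 8*j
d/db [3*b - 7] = 3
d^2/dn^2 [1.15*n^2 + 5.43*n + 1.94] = 2.30000000000000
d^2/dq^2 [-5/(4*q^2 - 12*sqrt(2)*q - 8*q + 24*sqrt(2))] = 5*(q^2 - 3*sqrt(2)*q - 2*q - (-2*q + 2 + 3*sqrt(2))^2 + 6*sqrt(2))/(2*(q^2 - 3*sqrt(2)*q - 2*q + 6*sqrt(2))^3)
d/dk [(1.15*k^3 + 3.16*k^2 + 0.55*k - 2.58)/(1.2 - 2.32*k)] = (-5.336*k^3 - 3.1912*k^2 + 7.584*k - 5.3256)/(5.3824*k^2 - 5.568*k + 1.44)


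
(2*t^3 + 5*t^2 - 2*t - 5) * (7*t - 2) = 14*t^4 + 31*t^3 - 24*t^2 - 31*t + 10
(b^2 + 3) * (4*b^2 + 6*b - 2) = 4*b^4 + 6*b^3 + 10*b^2 + 18*b - 6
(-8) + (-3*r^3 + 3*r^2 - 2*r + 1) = -3*r^3 + 3*r^2 - 2*r - 7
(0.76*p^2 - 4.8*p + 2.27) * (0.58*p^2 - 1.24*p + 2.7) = 0.4408*p^4 - 3.7264*p^3 + 9.3206*p^2 - 15.7748*p + 6.129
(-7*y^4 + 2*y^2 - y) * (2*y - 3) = -14*y^5 + 21*y^4 + 4*y^3 - 8*y^2 + 3*y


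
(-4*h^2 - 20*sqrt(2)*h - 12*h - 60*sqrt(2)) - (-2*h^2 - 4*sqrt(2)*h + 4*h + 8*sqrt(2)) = -2*h^2 - 16*sqrt(2)*h - 16*h - 68*sqrt(2)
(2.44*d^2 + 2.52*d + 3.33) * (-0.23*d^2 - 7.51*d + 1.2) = -0.5612*d^4 - 18.904*d^3 - 16.7631*d^2 - 21.9843*d + 3.996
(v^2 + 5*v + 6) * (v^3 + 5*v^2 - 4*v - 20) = v^5 + 10*v^4 + 27*v^3 - 10*v^2 - 124*v - 120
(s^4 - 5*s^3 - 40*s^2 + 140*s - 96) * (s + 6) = s^5 + s^4 - 70*s^3 - 100*s^2 + 744*s - 576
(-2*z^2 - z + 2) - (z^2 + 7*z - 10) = -3*z^2 - 8*z + 12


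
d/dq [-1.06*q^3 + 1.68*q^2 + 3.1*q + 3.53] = -3.18*q^2 + 3.36*q + 3.1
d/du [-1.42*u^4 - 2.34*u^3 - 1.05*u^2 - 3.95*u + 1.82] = -5.68*u^3 - 7.02*u^2 - 2.1*u - 3.95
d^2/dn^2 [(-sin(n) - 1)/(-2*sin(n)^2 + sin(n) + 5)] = (4*sin(n)^5 + 18*sin(n)^4 + 46*sin(n)^3 + 12*sin(n)^2 - 28*sin(n) - 12)/(sin(n) + cos(2*n) + 4)^3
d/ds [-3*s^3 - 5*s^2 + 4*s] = -9*s^2 - 10*s + 4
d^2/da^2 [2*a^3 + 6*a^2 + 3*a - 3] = 12*a + 12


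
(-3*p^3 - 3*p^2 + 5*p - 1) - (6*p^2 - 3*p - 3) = -3*p^3 - 9*p^2 + 8*p + 2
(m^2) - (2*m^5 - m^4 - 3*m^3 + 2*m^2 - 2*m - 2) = -2*m^5 + m^4 + 3*m^3 - m^2 + 2*m + 2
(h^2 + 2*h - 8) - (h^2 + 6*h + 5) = -4*h - 13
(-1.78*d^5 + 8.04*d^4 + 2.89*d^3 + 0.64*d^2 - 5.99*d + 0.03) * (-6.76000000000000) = 12.0328*d^5 - 54.3504*d^4 - 19.5364*d^3 - 4.3264*d^2 + 40.4924*d - 0.2028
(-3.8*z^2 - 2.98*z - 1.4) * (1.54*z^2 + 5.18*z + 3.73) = -5.852*z^4 - 24.2732*z^3 - 31.7664*z^2 - 18.3674*z - 5.222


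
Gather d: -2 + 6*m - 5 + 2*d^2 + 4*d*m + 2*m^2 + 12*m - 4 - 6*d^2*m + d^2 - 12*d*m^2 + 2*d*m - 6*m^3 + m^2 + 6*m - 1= d^2*(3 - 6*m) + d*(-12*m^2 + 6*m) - 6*m^3 + 3*m^2 + 24*m - 12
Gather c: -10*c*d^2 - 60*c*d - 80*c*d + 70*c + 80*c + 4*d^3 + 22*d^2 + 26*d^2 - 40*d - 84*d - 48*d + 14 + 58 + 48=c*(-10*d^2 - 140*d + 150) + 4*d^3 + 48*d^2 - 172*d + 120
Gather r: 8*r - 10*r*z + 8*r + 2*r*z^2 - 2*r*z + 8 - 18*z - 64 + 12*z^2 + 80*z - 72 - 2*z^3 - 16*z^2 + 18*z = r*(2*z^2 - 12*z + 16) - 2*z^3 - 4*z^2 + 80*z - 128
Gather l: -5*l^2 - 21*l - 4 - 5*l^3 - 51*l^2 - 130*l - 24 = -5*l^3 - 56*l^2 - 151*l - 28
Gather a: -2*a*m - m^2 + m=-2*a*m - m^2 + m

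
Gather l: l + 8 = l + 8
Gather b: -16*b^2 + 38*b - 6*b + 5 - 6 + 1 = -16*b^2 + 32*b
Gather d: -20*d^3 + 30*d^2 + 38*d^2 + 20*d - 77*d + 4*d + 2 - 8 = -20*d^3 + 68*d^2 - 53*d - 6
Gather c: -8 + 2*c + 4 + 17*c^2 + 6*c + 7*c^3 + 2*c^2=7*c^3 + 19*c^2 + 8*c - 4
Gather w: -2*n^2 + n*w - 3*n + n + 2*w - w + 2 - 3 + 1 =-2*n^2 - 2*n + w*(n + 1)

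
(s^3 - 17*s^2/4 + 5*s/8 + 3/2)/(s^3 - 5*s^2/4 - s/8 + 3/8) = (s - 4)/(s - 1)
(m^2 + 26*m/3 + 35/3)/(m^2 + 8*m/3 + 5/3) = (m + 7)/(m + 1)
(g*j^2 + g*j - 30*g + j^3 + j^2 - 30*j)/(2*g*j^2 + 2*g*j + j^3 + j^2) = (g*j^2 + g*j - 30*g + j^3 + j^2 - 30*j)/(j*(2*g*j + 2*g + j^2 + j))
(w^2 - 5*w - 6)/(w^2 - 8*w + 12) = (w + 1)/(w - 2)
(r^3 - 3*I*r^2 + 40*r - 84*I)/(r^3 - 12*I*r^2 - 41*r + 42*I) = (r + 6*I)/(r - 3*I)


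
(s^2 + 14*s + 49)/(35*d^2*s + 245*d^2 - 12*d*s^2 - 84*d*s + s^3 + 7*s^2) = (s + 7)/(35*d^2 - 12*d*s + s^2)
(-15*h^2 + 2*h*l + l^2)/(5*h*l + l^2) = (-3*h + l)/l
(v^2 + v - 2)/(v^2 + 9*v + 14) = (v - 1)/(v + 7)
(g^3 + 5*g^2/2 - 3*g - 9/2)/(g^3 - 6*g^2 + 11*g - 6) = (2*g^3 + 5*g^2 - 6*g - 9)/(2*(g^3 - 6*g^2 + 11*g - 6))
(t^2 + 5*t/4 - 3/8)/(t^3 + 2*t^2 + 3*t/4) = (4*t - 1)/(2*t*(2*t + 1))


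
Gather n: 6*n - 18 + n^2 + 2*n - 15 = n^2 + 8*n - 33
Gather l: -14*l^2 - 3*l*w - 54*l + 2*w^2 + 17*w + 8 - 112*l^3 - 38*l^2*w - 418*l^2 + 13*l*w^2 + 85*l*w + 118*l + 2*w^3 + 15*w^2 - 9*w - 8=-112*l^3 + l^2*(-38*w - 432) + l*(13*w^2 + 82*w + 64) + 2*w^3 + 17*w^2 + 8*w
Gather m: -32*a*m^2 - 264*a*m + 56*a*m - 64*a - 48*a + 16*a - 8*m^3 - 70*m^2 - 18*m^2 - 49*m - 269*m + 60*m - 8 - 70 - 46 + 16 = -96*a - 8*m^3 + m^2*(-32*a - 88) + m*(-208*a - 258) - 108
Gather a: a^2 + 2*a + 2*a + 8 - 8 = a^2 + 4*a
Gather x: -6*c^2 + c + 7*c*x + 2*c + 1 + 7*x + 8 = -6*c^2 + 3*c + x*(7*c + 7) + 9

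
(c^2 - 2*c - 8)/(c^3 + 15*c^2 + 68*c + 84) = (c - 4)/(c^2 + 13*c + 42)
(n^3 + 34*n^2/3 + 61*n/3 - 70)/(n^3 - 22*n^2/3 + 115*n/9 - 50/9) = 3*(n^2 + 13*n + 42)/(3*n^2 - 17*n + 10)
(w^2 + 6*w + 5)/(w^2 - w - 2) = (w + 5)/(w - 2)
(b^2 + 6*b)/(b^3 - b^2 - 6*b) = (b + 6)/(b^2 - b - 6)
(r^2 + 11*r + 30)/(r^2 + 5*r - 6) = (r + 5)/(r - 1)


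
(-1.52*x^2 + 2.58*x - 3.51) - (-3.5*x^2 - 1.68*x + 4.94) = 1.98*x^2 + 4.26*x - 8.45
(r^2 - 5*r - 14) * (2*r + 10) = 2*r^3 - 78*r - 140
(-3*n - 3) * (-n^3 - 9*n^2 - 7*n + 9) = 3*n^4 + 30*n^3 + 48*n^2 - 6*n - 27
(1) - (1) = 0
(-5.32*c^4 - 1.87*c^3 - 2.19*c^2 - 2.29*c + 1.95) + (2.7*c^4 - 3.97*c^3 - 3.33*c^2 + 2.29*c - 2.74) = -2.62*c^4 - 5.84*c^3 - 5.52*c^2 - 0.79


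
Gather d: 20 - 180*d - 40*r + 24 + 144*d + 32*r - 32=-36*d - 8*r + 12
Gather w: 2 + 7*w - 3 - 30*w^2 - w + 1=-30*w^2 + 6*w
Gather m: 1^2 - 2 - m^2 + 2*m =-m^2 + 2*m - 1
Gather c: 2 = 2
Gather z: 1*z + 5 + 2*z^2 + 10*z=2*z^2 + 11*z + 5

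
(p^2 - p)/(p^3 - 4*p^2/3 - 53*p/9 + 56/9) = 9*p/(9*p^2 - 3*p - 56)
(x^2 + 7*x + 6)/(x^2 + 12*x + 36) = (x + 1)/(x + 6)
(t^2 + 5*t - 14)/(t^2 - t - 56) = (t - 2)/(t - 8)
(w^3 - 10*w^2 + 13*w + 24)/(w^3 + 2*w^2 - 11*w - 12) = (w - 8)/(w + 4)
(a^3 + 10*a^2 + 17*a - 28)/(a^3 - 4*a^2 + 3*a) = (a^2 + 11*a + 28)/(a*(a - 3))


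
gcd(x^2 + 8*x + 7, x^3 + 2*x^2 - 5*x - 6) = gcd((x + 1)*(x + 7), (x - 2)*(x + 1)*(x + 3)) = x + 1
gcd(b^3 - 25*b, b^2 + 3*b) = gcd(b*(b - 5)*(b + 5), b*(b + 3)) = b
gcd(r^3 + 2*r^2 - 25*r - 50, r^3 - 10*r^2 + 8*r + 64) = r + 2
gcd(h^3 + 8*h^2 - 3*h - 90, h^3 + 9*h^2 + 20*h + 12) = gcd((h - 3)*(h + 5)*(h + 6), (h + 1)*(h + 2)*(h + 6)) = h + 6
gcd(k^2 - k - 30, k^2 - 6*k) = k - 6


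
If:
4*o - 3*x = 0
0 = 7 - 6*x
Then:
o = 7/8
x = 7/6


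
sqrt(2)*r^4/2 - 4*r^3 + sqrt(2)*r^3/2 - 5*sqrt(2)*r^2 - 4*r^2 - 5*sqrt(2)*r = r*(r + 1)*(r - 5*sqrt(2))*(sqrt(2)*r/2 + 1)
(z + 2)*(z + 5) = z^2 + 7*z + 10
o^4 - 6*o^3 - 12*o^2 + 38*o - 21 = (o - 7)*(o - 1)^2*(o + 3)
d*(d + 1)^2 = d^3 + 2*d^2 + d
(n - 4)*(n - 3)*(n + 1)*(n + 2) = n^4 - 4*n^3 - 7*n^2 + 22*n + 24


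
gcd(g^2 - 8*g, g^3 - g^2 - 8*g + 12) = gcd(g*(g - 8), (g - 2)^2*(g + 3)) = 1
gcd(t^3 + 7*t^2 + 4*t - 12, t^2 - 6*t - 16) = t + 2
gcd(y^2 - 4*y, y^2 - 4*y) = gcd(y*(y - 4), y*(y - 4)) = y^2 - 4*y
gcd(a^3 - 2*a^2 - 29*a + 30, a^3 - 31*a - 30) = a^2 - a - 30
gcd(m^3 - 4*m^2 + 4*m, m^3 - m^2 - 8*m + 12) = m^2 - 4*m + 4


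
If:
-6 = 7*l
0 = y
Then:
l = -6/7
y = 0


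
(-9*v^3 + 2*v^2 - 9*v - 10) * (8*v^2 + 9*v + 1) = -72*v^5 - 65*v^4 - 63*v^3 - 159*v^2 - 99*v - 10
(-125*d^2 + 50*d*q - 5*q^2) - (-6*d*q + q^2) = -125*d^2 + 56*d*q - 6*q^2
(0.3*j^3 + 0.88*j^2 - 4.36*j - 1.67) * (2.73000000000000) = 0.819*j^3 + 2.4024*j^2 - 11.9028*j - 4.5591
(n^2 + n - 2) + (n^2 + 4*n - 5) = 2*n^2 + 5*n - 7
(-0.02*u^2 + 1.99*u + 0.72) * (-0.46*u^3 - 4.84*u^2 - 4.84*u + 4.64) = 0.0092*u^5 - 0.8186*u^4 - 9.866*u^3 - 13.2092*u^2 + 5.7488*u + 3.3408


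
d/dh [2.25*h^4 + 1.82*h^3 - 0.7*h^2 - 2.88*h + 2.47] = 9.0*h^3 + 5.46*h^2 - 1.4*h - 2.88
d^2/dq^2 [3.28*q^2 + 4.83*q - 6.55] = 6.56000000000000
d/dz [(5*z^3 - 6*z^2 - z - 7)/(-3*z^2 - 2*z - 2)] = (-15*z^4 - 20*z^3 - 21*z^2 - 18*z - 12)/(9*z^4 + 12*z^3 + 16*z^2 + 8*z + 4)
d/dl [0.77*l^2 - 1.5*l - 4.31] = 1.54*l - 1.5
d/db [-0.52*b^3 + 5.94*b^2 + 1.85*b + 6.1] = -1.56*b^2 + 11.88*b + 1.85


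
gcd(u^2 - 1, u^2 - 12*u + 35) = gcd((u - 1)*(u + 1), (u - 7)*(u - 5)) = 1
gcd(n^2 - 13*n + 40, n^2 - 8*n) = n - 8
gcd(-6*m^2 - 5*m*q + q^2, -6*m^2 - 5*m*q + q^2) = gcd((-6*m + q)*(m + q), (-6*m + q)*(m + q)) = -6*m^2 - 5*m*q + q^2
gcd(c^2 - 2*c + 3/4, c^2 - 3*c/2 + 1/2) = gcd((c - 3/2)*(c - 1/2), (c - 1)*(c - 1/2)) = c - 1/2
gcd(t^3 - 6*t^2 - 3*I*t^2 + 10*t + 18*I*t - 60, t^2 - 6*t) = t - 6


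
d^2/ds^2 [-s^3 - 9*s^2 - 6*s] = -6*s - 18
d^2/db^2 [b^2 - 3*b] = 2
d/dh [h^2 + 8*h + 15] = 2*h + 8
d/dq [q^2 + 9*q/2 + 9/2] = 2*q + 9/2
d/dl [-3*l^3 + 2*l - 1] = 2 - 9*l^2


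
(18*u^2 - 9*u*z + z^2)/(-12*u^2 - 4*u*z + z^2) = (-3*u + z)/(2*u + z)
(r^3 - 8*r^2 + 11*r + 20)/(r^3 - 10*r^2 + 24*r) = (r^2 - 4*r - 5)/(r*(r - 6))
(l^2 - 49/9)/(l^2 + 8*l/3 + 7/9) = (3*l - 7)/(3*l + 1)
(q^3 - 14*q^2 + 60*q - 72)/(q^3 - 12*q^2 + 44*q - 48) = (q - 6)/(q - 4)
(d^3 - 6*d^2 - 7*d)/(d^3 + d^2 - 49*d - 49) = d/(d + 7)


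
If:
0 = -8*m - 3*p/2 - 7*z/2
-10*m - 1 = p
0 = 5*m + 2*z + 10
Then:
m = -76/63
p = 697/63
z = -125/63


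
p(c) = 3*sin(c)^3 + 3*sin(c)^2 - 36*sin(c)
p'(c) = 9*sin(c)^2*cos(c) + 6*sin(c)*cos(c) - 36*cos(c)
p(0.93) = -25.39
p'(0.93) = -15.19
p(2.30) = -23.93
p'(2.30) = 17.67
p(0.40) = -13.39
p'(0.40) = -29.75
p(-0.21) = 7.61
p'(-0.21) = -36.05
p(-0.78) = 25.76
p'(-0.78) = -25.43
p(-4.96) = -29.35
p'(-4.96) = -5.32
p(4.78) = 35.92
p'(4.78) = -2.23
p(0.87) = -24.42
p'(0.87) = -16.87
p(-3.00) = 5.13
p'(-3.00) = 36.30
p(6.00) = 10.23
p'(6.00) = -35.50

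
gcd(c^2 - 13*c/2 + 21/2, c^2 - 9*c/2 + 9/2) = c - 3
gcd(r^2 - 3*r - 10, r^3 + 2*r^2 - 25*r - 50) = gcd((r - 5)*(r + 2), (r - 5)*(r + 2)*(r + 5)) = r^2 - 3*r - 10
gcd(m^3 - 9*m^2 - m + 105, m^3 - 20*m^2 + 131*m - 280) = m^2 - 12*m + 35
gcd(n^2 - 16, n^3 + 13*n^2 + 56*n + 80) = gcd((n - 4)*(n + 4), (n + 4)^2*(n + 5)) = n + 4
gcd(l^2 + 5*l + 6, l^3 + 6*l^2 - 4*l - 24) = l + 2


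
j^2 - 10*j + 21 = (j - 7)*(j - 3)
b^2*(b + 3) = b^3 + 3*b^2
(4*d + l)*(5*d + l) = 20*d^2 + 9*d*l + l^2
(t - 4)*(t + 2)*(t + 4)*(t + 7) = t^4 + 9*t^3 - 2*t^2 - 144*t - 224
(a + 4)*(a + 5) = a^2 + 9*a + 20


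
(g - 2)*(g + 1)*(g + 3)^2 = g^4 + 5*g^3 + g^2 - 21*g - 18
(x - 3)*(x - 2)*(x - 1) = x^3 - 6*x^2 + 11*x - 6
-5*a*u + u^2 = u*(-5*a + u)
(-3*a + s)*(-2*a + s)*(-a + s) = -6*a^3 + 11*a^2*s - 6*a*s^2 + s^3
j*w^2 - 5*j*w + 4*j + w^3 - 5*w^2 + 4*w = (j + w)*(w - 4)*(w - 1)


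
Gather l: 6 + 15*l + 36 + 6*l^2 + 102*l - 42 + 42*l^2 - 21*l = 48*l^2 + 96*l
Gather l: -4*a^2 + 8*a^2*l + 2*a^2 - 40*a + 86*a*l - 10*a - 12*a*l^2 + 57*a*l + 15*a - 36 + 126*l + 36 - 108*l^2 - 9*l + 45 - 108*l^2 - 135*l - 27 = -2*a^2 - 35*a + l^2*(-12*a - 216) + l*(8*a^2 + 143*a - 18) + 18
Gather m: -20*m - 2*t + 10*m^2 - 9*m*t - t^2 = 10*m^2 + m*(-9*t - 20) - t^2 - 2*t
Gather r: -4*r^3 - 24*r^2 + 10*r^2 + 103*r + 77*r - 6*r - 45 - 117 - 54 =-4*r^3 - 14*r^2 + 174*r - 216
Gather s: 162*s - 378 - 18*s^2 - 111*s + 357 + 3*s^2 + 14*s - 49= -15*s^2 + 65*s - 70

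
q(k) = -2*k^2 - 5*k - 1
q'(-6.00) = 19.00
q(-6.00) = -43.00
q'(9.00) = -41.00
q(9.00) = -208.00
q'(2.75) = -16.00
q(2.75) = -29.88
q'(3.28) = -18.12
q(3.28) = -38.92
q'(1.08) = -9.32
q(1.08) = -8.73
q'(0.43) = -6.72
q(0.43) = -3.52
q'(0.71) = -7.84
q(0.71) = -5.56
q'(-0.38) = -3.48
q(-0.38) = 0.61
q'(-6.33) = 20.32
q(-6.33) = -49.49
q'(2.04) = -13.16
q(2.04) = -19.52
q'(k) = -4*k - 5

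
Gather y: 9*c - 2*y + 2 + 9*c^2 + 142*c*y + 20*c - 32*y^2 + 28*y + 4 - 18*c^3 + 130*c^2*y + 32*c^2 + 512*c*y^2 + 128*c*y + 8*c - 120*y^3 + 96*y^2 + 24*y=-18*c^3 + 41*c^2 + 37*c - 120*y^3 + y^2*(512*c + 64) + y*(130*c^2 + 270*c + 50) + 6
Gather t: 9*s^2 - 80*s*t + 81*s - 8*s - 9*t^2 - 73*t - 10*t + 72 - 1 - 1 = 9*s^2 + 73*s - 9*t^2 + t*(-80*s - 83) + 70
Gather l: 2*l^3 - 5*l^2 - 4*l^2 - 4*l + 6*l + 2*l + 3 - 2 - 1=2*l^3 - 9*l^2 + 4*l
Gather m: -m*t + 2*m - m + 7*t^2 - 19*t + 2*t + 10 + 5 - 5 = m*(1 - t) + 7*t^2 - 17*t + 10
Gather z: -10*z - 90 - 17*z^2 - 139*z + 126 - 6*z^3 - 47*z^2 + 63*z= -6*z^3 - 64*z^2 - 86*z + 36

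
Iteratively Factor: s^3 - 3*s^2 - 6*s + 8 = (s - 1)*(s^2 - 2*s - 8) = (s - 4)*(s - 1)*(s + 2)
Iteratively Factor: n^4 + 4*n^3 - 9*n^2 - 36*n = (n - 3)*(n^3 + 7*n^2 + 12*n) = (n - 3)*(n + 3)*(n^2 + 4*n) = (n - 3)*(n + 3)*(n + 4)*(n)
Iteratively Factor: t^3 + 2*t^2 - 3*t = (t - 1)*(t^2 + 3*t) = t*(t - 1)*(t + 3)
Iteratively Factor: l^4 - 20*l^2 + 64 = (l + 4)*(l^3 - 4*l^2 - 4*l + 16) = (l - 4)*(l + 4)*(l^2 - 4) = (l - 4)*(l + 2)*(l + 4)*(l - 2)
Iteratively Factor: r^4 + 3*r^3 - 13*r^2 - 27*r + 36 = (r - 3)*(r^3 + 6*r^2 + 5*r - 12) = (r - 3)*(r - 1)*(r^2 + 7*r + 12) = (r - 3)*(r - 1)*(r + 4)*(r + 3)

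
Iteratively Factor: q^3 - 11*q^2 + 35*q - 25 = (q - 1)*(q^2 - 10*q + 25) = (q - 5)*(q - 1)*(q - 5)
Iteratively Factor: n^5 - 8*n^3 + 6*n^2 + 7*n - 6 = (n - 1)*(n^4 + n^3 - 7*n^2 - n + 6) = (n - 2)*(n - 1)*(n^3 + 3*n^2 - n - 3) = (n - 2)*(n - 1)^2*(n^2 + 4*n + 3) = (n - 2)*(n - 1)^2*(n + 3)*(n + 1)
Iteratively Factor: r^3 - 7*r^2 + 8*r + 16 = (r - 4)*(r^2 - 3*r - 4) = (r - 4)^2*(r + 1)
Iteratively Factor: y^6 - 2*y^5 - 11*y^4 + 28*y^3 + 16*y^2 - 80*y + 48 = (y - 2)*(y^5 - 11*y^3 + 6*y^2 + 28*y - 24) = (y - 2)*(y + 2)*(y^4 - 2*y^3 - 7*y^2 + 20*y - 12) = (y - 2)^2*(y + 2)*(y^3 - 7*y + 6) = (y - 2)^2*(y - 1)*(y + 2)*(y^2 + y - 6) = (y - 2)^3*(y - 1)*(y + 2)*(y + 3)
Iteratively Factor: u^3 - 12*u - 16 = (u + 2)*(u^2 - 2*u - 8) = (u - 4)*(u + 2)*(u + 2)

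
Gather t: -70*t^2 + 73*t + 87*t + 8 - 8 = -70*t^2 + 160*t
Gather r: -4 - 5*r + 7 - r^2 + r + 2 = -r^2 - 4*r + 5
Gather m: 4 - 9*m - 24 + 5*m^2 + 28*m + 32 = 5*m^2 + 19*m + 12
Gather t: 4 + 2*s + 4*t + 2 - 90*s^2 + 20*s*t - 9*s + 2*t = -90*s^2 - 7*s + t*(20*s + 6) + 6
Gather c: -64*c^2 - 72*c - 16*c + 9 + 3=-64*c^2 - 88*c + 12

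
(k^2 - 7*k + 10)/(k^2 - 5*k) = (k - 2)/k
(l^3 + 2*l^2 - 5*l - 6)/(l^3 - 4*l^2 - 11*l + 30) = (l + 1)/(l - 5)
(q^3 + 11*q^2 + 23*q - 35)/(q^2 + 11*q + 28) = (q^2 + 4*q - 5)/(q + 4)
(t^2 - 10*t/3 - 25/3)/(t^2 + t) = (3*t^2 - 10*t - 25)/(3*t*(t + 1))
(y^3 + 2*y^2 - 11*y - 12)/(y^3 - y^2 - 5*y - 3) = (y + 4)/(y + 1)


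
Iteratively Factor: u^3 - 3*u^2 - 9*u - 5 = (u - 5)*(u^2 + 2*u + 1) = (u - 5)*(u + 1)*(u + 1)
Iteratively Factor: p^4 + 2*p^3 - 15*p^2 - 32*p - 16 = (p + 1)*(p^3 + p^2 - 16*p - 16) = (p + 1)*(p + 4)*(p^2 - 3*p - 4) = (p + 1)^2*(p + 4)*(p - 4)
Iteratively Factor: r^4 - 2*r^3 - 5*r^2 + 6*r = (r + 2)*(r^3 - 4*r^2 + 3*r) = (r - 3)*(r + 2)*(r^2 - r) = (r - 3)*(r - 1)*(r + 2)*(r)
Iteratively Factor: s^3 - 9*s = (s - 3)*(s^2 + 3*s) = s*(s - 3)*(s + 3)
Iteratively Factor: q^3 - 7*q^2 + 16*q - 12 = (q - 2)*(q^2 - 5*q + 6) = (q - 2)^2*(q - 3)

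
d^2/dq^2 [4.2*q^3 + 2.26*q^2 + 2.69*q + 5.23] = 25.2*q + 4.52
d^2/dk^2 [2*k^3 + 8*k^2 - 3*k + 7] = 12*k + 16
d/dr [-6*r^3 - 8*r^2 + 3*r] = -18*r^2 - 16*r + 3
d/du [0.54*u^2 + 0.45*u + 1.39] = 1.08*u + 0.45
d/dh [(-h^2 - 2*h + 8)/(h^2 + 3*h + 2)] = (-h^2 - 20*h - 28)/(h^4 + 6*h^3 + 13*h^2 + 12*h + 4)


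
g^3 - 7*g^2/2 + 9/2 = (g - 3)*(g - 3/2)*(g + 1)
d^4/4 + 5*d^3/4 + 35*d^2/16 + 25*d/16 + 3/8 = (d/4 + 1/2)*(d + 1/2)*(d + 1)*(d + 3/2)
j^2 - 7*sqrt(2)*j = j*(j - 7*sqrt(2))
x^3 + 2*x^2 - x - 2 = (x - 1)*(x + 1)*(x + 2)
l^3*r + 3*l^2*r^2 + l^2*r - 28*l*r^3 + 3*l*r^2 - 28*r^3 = (l - 4*r)*(l + 7*r)*(l*r + r)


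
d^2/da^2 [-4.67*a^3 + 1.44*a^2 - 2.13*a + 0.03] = 2.88 - 28.02*a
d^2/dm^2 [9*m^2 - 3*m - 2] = 18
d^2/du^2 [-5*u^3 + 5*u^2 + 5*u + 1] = 10 - 30*u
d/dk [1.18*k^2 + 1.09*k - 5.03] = 2.36*k + 1.09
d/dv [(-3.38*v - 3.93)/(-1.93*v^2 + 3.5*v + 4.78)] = (6.5234*v^2 - 11.83*v - (3.38*v + 3.93)*(3.86*v - 3.5) - 16.1564)/(-1.93*v^2 + 3.5*v + 4.78)^2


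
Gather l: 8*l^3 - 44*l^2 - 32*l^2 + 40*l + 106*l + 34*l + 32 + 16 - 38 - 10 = 8*l^3 - 76*l^2 + 180*l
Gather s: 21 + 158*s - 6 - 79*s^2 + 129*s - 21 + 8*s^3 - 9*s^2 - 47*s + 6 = 8*s^3 - 88*s^2 + 240*s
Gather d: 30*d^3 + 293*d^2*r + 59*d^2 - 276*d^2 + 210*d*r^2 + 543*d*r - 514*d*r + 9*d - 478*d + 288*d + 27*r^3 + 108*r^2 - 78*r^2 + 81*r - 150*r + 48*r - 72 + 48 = 30*d^3 + d^2*(293*r - 217) + d*(210*r^2 + 29*r - 181) + 27*r^3 + 30*r^2 - 21*r - 24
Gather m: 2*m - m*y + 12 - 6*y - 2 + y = m*(2 - y) - 5*y + 10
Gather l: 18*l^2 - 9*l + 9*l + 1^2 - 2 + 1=18*l^2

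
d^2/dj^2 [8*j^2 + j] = 16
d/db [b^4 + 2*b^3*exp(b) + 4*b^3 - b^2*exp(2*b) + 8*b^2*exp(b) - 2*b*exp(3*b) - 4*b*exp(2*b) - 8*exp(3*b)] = 2*b^3*exp(b) + 4*b^3 - 2*b^2*exp(2*b) + 14*b^2*exp(b) + 12*b^2 - 6*b*exp(3*b) - 10*b*exp(2*b) + 16*b*exp(b) - 26*exp(3*b) - 4*exp(2*b)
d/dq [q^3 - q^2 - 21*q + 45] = 3*q^2 - 2*q - 21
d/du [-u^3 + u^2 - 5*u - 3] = -3*u^2 + 2*u - 5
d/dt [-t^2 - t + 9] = -2*t - 1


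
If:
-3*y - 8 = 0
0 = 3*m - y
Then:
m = -8/9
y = -8/3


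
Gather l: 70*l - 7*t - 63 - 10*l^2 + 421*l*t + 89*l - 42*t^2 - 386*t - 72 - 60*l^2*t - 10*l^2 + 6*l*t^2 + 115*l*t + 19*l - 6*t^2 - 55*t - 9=l^2*(-60*t - 20) + l*(6*t^2 + 536*t + 178) - 48*t^2 - 448*t - 144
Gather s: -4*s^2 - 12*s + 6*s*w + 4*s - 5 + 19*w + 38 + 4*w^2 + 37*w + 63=-4*s^2 + s*(6*w - 8) + 4*w^2 + 56*w + 96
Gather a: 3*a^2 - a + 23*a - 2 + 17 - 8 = 3*a^2 + 22*a + 7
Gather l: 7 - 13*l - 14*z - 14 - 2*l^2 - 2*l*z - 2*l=-2*l^2 + l*(-2*z - 15) - 14*z - 7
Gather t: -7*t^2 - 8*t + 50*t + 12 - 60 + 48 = -7*t^2 + 42*t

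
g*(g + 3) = g^2 + 3*g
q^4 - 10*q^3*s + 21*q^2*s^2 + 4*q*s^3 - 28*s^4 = (q - 7*s)*(q - 2*s)^2*(q + s)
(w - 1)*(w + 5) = w^2 + 4*w - 5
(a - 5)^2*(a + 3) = a^3 - 7*a^2 - 5*a + 75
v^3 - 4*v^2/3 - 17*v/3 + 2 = (v - 3)*(v - 1/3)*(v + 2)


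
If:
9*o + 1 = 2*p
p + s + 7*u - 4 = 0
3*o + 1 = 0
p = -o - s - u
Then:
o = -1/3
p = -1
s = 13/18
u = 11/18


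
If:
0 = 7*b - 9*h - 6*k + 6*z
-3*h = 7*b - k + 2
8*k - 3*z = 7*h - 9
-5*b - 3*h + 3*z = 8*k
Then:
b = -443/735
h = 883/735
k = 1018/735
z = 8578/2205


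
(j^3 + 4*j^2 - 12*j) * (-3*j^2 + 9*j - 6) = -3*j^5 - 3*j^4 + 66*j^3 - 132*j^2 + 72*j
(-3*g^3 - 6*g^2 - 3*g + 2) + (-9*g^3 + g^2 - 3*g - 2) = -12*g^3 - 5*g^2 - 6*g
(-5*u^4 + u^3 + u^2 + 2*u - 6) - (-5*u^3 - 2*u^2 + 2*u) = -5*u^4 + 6*u^3 + 3*u^2 - 6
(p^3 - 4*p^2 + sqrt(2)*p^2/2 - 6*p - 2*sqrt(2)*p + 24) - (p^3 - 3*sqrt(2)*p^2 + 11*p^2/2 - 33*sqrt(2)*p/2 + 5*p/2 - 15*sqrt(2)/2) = -19*p^2/2 + 7*sqrt(2)*p^2/2 - 17*p/2 + 29*sqrt(2)*p/2 + 15*sqrt(2)/2 + 24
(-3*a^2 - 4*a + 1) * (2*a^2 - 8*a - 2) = -6*a^4 + 16*a^3 + 40*a^2 - 2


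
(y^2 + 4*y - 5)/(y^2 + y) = (y^2 + 4*y - 5)/(y*(y + 1))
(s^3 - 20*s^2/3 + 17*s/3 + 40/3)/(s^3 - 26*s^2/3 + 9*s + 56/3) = (s - 5)/(s - 7)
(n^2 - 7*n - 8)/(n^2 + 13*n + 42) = (n^2 - 7*n - 8)/(n^2 + 13*n + 42)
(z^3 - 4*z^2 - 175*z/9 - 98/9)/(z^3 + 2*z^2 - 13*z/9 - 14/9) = (z - 7)/(z - 1)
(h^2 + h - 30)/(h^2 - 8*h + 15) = (h + 6)/(h - 3)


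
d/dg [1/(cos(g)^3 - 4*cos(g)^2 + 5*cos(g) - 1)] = (3*cos(g)^2 - 8*cos(g) + 5)*sin(g)/(cos(g)^3 - 4*cos(g)^2 + 5*cos(g) - 1)^2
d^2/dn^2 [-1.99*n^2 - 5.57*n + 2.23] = -3.98000000000000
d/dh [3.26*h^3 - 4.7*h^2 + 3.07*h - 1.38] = 9.78*h^2 - 9.4*h + 3.07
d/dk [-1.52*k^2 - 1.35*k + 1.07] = -3.04*k - 1.35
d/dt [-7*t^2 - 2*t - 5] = -14*t - 2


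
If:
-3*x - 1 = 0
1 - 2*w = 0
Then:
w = 1/2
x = -1/3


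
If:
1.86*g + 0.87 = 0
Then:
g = -0.47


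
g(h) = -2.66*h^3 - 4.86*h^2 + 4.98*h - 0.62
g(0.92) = -2.22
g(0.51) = 0.30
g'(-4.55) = -116.00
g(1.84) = -24.48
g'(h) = -7.98*h^2 - 9.72*h + 4.98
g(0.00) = -0.62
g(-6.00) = 369.10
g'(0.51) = -2.05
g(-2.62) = 0.81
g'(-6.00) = -223.98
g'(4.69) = -216.14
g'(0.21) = 2.59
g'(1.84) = -39.92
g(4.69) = -358.57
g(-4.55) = 126.67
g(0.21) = 0.19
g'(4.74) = -220.38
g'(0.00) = 4.98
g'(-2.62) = -24.33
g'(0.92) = -10.72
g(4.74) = -369.49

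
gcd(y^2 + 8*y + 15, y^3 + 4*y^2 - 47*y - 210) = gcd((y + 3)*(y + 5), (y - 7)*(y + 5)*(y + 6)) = y + 5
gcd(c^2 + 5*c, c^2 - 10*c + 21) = 1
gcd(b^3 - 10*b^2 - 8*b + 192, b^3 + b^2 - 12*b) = b + 4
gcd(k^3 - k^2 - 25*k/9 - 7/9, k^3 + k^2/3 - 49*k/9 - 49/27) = k^2 - 2*k - 7/9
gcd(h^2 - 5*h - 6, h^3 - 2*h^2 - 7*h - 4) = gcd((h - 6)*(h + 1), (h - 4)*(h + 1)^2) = h + 1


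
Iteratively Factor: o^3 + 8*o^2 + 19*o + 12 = (o + 3)*(o^2 + 5*o + 4) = (o + 1)*(o + 3)*(o + 4)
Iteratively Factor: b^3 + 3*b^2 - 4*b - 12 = (b + 2)*(b^2 + b - 6) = (b + 2)*(b + 3)*(b - 2)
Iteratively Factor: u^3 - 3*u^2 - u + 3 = (u + 1)*(u^2 - 4*u + 3) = (u - 3)*(u + 1)*(u - 1)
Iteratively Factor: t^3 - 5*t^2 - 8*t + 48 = (t - 4)*(t^2 - t - 12) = (t - 4)*(t + 3)*(t - 4)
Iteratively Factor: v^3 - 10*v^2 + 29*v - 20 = (v - 5)*(v^2 - 5*v + 4) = (v - 5)*(v - 4)*(v - 1)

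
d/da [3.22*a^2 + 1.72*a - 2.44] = 6.44*a + 1.72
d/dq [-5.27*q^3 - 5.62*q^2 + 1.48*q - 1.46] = -15.81*q^2 - 11.24*q + 1.48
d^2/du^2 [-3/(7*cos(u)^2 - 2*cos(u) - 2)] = 3*(-392*sin(u)^4 + 316*sin(u)^2 - 97*cos(u) + 21*cos(3*u) + 148)/(2*(7*sin(u)^2 + 2*cos(u) - 5)^3)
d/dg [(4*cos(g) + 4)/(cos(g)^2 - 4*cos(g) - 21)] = 4*(cos(g)^2 + 2*cos(g) + 17)*sin(g)/(sin(g)^2 + 4*cos(g) + 20)^2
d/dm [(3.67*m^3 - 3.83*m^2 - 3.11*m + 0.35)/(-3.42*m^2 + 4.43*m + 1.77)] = (-12.5514*m^4 + 32.5162*m^3 - 8.1154*m^2 - 11.1642*m - 7.0552)/(11.6964*m^4 - 30.3012*m^3 + 7.5181*m^2 + 15.6822*m + 3.1329)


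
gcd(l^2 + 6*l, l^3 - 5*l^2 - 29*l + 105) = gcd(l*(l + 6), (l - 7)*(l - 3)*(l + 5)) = 1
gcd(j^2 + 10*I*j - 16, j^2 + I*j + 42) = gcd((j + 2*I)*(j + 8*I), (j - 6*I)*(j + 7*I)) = 1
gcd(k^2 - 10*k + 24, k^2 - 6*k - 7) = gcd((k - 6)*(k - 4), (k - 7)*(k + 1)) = 1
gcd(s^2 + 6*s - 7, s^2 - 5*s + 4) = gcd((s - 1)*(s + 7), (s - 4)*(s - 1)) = s - 1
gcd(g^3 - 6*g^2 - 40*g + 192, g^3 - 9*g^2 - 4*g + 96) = g^2 - 12*g + 32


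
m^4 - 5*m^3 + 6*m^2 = m^2*(m - 3)*(m - 2)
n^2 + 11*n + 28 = (n + 4)*(n + 7)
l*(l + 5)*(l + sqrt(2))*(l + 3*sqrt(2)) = l^4 + 5*l^3 + 4*sqrt(2)*l^3 + 6*l^2 + 20*sqrt(2)*l^2 + 30*l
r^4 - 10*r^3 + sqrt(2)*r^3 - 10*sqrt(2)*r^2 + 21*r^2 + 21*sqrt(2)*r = r*(r - 7)*(r - 3)*(r + sqrt(2))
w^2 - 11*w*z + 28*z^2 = (w - 7*z)*(w - 4*z)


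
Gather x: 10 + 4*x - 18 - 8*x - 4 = -4*x - 12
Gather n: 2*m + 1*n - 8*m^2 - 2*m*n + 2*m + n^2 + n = -8*m^2 + 4*m + n^2 + n*(2 - 2*m)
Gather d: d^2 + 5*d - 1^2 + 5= d^2 + 5*d + 4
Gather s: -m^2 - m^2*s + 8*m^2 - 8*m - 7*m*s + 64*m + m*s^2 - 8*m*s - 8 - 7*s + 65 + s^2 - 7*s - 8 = 7*m^2 + 56*m + s^2*(m + 1) + s*(-m^2 - 15*m - 14) + 49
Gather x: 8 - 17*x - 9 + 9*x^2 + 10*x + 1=9*x^2 - 7*x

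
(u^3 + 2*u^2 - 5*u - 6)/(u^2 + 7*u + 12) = (u^2 - u - 2)/(u + 4)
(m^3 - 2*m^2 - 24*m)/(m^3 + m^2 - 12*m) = (m - 6)/(m - 3)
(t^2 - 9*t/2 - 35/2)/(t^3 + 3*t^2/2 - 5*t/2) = (t - 7)/(t*(t - 1))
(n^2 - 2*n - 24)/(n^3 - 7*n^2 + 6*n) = (n + 4)/(n*(n - 1))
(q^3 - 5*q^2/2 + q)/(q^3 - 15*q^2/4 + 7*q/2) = 2*(2*q - 1)/(4*q - 7)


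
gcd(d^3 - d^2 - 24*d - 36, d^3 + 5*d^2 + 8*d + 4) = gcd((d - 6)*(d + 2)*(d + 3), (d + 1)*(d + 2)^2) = d + 2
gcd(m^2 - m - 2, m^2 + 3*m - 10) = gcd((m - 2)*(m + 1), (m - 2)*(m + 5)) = m - 2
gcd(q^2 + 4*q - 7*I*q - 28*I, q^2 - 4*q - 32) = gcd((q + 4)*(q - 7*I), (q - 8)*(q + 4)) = q + 4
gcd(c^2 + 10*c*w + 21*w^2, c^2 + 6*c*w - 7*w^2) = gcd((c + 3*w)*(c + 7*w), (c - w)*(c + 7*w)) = c + 7*w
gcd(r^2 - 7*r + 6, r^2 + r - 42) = r - 6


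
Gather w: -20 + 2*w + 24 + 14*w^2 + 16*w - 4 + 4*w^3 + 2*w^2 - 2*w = 4*w^3 + 16*w^2 + 16*w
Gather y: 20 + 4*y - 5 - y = 3*y + 15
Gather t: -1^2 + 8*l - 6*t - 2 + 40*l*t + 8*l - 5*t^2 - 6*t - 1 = 16*l - 5*t^2 + t*(40*l - 12) - 4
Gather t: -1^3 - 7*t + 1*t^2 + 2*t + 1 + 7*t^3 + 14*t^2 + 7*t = 7*t^3 + 15*t^2 + 2*t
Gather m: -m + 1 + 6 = 7 - m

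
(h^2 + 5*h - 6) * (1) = h^2 + 5*h - 6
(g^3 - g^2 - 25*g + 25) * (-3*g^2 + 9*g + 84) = -3*g^5 + 12*g^4 + 150*g^3 - 384*g^2 - 1875*g + 2100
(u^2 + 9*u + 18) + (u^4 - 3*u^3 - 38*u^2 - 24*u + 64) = u^4 - 3*u^3 - 37*u^2 - 15*u + 82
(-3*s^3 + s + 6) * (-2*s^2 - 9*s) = 6*s^5 + 27*s^4 - 2*s^3 - 21*s^2 - 54*s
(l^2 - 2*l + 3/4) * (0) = 0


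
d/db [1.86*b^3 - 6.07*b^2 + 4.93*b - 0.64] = 5.58*b^2 - 12.14*b + 4.93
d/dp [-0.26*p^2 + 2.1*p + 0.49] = 2.1 - 0.52*p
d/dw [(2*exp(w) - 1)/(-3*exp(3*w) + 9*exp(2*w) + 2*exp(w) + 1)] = (12*exp(3*w) - 27*exp(2*w) + 18*exp(w) + 4)*exp(w)/(9*exp(6*w) - 54*exp(5*w) + 69*exp(4*w) + 30*exp(3*w) + 22*exp(2*w) + 4*exp(w) + 1)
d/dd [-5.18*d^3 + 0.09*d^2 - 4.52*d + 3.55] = -15.54*d^2 + 0.18*d - 4.52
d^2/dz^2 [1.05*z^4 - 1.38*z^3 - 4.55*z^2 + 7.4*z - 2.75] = 12.6*z^2 - 8.28*z - 9.1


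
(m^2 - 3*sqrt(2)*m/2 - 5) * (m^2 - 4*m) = m^4 - 4*m^3 - 3*sqrt(2)*m^3/2 - 5*m^2 + 6*sqrt(2)*m^2 + 20*m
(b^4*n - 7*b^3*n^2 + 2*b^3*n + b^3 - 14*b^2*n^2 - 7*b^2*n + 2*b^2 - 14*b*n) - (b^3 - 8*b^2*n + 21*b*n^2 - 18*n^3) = b^4*n - 7*b^3*n^2 + 2*b^3*n - 14*b^2*n^2 + b^2*n + 2*b^2 - 21*b*n^2 - 14*b*n + 18*n^3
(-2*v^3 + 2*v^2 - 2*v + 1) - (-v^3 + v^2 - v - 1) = -v^3 + v^2 - v + 2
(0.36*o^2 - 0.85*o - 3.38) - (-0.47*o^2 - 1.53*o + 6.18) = 0.83*o^2 + 0.68*o - 9.56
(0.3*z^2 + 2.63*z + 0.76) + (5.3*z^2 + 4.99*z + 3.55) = 5.6*z^2 + 7.62*z + 4.31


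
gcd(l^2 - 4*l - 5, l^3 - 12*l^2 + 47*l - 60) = l - 5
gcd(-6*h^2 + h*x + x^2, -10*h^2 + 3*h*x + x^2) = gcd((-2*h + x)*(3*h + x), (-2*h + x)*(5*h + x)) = -2*h + x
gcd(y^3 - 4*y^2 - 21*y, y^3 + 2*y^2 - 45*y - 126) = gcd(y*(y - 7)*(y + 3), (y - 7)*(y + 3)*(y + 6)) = y^2 - 4*y - 21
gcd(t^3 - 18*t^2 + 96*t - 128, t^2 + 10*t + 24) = 1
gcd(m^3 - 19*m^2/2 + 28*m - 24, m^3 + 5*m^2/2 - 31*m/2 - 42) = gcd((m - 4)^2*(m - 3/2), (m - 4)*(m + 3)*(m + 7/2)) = m - 4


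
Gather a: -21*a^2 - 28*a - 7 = -21*a^2 - 28*a - 7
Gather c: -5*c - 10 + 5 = -5*c - 5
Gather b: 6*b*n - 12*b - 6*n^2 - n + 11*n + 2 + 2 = b*(6*n - 12) - 6*n^2 + 10*n + 4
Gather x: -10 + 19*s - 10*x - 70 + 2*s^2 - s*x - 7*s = 2*s^2 + 12*s + x*(-s - 10) - 80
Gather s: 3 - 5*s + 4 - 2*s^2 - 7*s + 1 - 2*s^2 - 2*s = -4*s^2 - 14*s + 8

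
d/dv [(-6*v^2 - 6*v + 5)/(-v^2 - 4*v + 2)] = 2*(9*v^2 - 7*v + 4)/(v^4 + 8*v^3 + 12*v^2 - 16*v + 4)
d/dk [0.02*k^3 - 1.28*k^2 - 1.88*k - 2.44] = 0.06*k^2 - 2.56*k - 1.88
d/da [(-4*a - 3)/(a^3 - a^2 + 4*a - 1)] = (-4*a^3 + 4*a^2 - 16*a + (4*a + 3)*(3*a^2 - 2*a + 4) + 4)/(a^3 - a^2 + 4*a - 1)^2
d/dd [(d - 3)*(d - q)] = 2*d - q - 3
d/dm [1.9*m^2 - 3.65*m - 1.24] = 3.8*m - 3.65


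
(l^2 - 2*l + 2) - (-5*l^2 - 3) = 6*l^2 - 2*l + 5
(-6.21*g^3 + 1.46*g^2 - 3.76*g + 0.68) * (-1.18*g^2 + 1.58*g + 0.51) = 7.3278*g^5 - 11.5346*g^4 + 3.5765*g^3 - 5.9986*g^2 - 0.8432*g + 0.3468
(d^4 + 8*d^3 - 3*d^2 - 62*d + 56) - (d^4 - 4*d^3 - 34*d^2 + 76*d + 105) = 12*d^3 + 31*d^2 - 138*d - 49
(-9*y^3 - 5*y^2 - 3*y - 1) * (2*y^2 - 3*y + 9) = -18*y^5 + 17*y^4 - 72*y^3 - 38*y^2 - 24*y - 9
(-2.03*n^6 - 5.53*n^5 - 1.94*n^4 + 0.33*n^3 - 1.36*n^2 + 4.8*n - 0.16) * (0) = 0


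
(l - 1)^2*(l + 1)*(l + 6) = l^4 + 5*l^3 - 7*l^2 - 5*l + 6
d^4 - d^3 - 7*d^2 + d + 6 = (d - 3)*(d - 1)*(d + 1)*(d + 2)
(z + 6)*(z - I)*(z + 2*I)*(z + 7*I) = z^4 + 6*z^3 + 8*I*z^3 - 5*z^2 + 48*I*z^2 - 30*z + 14*I*z + 84*I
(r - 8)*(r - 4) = r^2 - 12*r + 32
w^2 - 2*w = w*(w - 2)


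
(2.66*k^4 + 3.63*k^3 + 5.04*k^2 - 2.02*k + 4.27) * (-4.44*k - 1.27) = -11.8104*k^5 - 19.4954*k^4 - 26.9877*k^3 + 2.568*k^2 - 16.3934*k - 5.4229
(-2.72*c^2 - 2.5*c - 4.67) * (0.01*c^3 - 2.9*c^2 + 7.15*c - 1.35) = -0.0272*c^5 + 7.863*c^4 - 12.2447*c^3 - 0.66*c^2 - 30.0155*c + 6.3045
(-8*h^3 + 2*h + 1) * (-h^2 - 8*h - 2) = 8*h^5 + 64*h^4 + 14*h^3 - 17*h^2 - 12*h - 2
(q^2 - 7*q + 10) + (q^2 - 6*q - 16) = 2*q^2 - 13*q - 6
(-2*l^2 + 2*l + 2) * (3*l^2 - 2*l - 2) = -6*l^4 + 10*l^3 + 6*l^2 - 8*l - 4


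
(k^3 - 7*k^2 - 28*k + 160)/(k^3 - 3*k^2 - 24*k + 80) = (k - 8)/(k - 4)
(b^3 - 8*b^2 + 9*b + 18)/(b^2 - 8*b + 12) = (b^2 - 2*b - 3)/(b - 2)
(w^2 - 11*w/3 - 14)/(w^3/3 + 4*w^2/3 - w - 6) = (3*w^2 - 11*w - 42)/(w^3 + 4*w^2 - 3*w - 18)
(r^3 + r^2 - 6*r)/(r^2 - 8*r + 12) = r*(r + 3)/(r - 6)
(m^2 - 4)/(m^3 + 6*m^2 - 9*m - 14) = (m + 2)/(m^2 + 8*m + 7)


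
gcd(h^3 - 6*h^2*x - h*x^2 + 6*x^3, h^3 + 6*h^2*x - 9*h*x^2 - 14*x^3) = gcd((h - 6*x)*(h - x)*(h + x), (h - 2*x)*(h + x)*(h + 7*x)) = h + x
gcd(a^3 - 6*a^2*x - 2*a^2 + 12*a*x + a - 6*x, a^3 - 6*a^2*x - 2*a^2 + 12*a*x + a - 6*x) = -a^3 + 6*a^2*x + 2*a^2 - 12*a*x - a + 6*x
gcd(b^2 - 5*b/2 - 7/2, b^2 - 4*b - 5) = b + 1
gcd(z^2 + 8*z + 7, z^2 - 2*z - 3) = z + 1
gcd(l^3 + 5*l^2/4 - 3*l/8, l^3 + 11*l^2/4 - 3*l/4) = l^2 - l/4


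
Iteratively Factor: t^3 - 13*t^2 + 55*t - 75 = (t - 3)*(t^2 - 10*t + 25) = (t - 5)*(t - 3)*(t - 5)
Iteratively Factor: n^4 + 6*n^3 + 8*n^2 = (n)*(n^3 + 6*n^2 + 8*n) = n^2*(n^2 + 6*n + 8) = n^2*(n + 2)*(n + 4)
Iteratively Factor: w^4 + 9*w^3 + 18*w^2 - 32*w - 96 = (w + 3)*(w^3 + 6*w^2 - 32) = (w - 2)*(w + 3)*(w^2 + 8*w + 16) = (w - 2)*(w + 3)*(w + 4)*(w + 4)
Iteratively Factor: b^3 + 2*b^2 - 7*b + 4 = (b - 1)*(b^2 + 3*b - 4) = (b - 1)*(b + 4)*(b - 1)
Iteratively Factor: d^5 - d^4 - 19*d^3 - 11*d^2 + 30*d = (d + 2)*(d^4 - 3*d^3 - 13*d^2 + 15*d) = (d - 5)*(d + 2)*(d^3 + 2*d^2 - 3*d) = (d - 5)*(d - 1)*(d + 2)*(d^2 + 3*d) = d*(d - 5)*(d - 1)*(d + 2)*(d + 3)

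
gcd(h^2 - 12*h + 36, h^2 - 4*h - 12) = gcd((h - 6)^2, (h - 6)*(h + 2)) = h - 6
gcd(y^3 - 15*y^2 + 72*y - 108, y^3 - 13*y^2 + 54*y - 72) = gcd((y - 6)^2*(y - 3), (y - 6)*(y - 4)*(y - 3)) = y^2 - 9*y + 18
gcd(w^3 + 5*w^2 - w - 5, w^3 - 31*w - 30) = w^2 + 6*w + 5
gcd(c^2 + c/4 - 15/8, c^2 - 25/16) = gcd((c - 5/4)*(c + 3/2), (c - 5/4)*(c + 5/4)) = c - 5/4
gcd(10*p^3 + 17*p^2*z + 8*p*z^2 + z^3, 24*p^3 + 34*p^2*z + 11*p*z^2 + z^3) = p + z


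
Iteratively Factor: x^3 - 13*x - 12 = (x - 4)*(x^2 + 4*x + 3) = (x - 4)*(x + 1)*(x + 3)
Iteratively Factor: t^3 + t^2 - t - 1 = (t + 1)*(t^2 - 1) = (t - 1)*(t + 1)*(t + 1)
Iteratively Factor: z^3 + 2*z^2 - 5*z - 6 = (z + 1)*(z^2 + z - 6) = (z - 2)*(z + 1)*(z + 3)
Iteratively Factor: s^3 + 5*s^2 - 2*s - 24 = (s + 3)*(s^2 + 2*s - 8) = (s + 3)*(s + 4)*(s - 2)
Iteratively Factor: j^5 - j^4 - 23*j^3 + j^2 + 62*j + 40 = (j - 2)*(j^4 + j^3 - 21*j^2 - 41*j - 20) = (j - 2)*(j + 1)*(j^3 - 21*j - 20) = (j - 2)*(j + 1)*(j + 4)*(j^2 - 4*j - 5) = (j - 2)*(j + 1)^2*(j + 4)*(j - 5)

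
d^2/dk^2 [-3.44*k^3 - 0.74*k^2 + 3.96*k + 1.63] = -20.64*k - 1.48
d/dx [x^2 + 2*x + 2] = 2*x + 2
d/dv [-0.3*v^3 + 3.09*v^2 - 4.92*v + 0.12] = -0.9*v^2 + 6.18*v - 4.92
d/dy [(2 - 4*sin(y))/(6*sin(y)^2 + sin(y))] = 2*(12*cos(y) - 12/tan(y) - cos(y)/sin(y)^2)/(6*sin(y) + 1)^2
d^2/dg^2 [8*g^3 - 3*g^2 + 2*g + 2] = 48*g - 6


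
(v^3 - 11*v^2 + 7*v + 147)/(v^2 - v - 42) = (v^2 - 4*v - 21)/(v + 6)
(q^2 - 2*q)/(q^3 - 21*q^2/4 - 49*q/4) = 4*(2 - q)/(-4*q^2 + 21*q + 49)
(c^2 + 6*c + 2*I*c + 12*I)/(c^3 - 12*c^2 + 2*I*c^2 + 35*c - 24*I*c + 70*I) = (c + 6)/(c^2 - 12*c + 35)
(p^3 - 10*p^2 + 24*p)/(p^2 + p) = (p^2 - 10*p + 24)/(p + 1)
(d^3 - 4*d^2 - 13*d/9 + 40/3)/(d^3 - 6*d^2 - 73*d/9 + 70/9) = (3*d^2 - 17*d + 24)/(3*d^2 - 23*d + 14)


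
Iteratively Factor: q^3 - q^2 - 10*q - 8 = (q - 4)*(q^2 + 3*q + 2) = (q - 4)*(q + 2)*(q + 1)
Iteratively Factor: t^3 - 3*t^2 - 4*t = (t + 1)*(t^2 - 4*t) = t*(t + 1)*(t - 4)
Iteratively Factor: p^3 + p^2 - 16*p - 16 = (p + 4)*(p^2 - 3*p - 4) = (p + 1)*(p + 4)*(p - 4)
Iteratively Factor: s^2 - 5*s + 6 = (s - 3)*(s - 2)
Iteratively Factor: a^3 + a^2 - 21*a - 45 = (a - 5)*(a^2 + 6*a + 9) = (a - 5)*(a + 3)*(a + 3)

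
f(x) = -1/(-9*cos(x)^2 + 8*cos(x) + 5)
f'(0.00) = 0.00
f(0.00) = -0.25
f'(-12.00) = 0.14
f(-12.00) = -0.19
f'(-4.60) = -0.63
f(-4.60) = -0.25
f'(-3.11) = 0.01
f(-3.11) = 0.08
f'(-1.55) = 0.29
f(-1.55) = -0.19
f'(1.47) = -0.19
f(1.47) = -0.18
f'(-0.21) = -0.11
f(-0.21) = -0.24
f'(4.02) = 1.05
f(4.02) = 0.26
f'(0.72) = 0.10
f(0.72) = -0.17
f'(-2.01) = 16788.41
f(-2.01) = 34.42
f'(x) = -(-18*sin(x)*cos(x) + 8*sin(x))/(-9*cos(x)^2 + 8*cos(x) + 5)^2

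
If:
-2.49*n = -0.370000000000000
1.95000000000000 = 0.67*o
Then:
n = 0.15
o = 2.91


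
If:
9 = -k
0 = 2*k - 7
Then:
No Solution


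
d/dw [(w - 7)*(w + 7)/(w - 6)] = (w^2 - 12*w + 49)/(w^2 - 12*w + 36)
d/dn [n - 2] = 1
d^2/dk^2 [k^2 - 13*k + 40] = 2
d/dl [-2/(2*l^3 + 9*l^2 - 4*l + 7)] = 4*(3*l^2 + 9*l - 2)/(2*l^3 + 9*l^2 - 4*l + 7)^2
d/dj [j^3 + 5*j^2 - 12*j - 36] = 3*j^2 + 10*j - 12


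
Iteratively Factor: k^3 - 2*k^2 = (k)*(k^2 - 2*k) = k^2*(k - 2)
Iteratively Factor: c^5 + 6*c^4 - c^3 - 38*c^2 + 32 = (c + 1)*(c^4 + 5*c^3 - 6*c^2 - 32*c + 32) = (c + 1)*(c + 4)*(c^3 + c^2 - 10*c + 8) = (c - 2)*(c + 1)*(c + 4)*(c^2 + 3*c - 4) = (c - 2)*(c - 1)*(c + 1)*(c + 4)*(c + 4)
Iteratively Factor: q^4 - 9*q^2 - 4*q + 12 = (q + 2)*(q^3 - 2*q^2 - 5*q + 6) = (q - 1)*(q + 2)*(q^2 - q - 6) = (q - 3)*(q - 1)*(q + 2)*(q + 2)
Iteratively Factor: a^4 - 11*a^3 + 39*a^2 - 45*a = (a - 3)*(a^3 - 8*a^2 + 15*a) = (a - 5)*(a - 3)*(a^2 - 3*a) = (a - 5)*(a - 3)^2*(a)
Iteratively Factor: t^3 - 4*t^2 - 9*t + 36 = (t + 3)*(t^2 - 7*t + 12) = (t - 4)*(t + 3)*(t - 3)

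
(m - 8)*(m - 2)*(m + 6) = m^3 - 4*m^2 - 44*m + 96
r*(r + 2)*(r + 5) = r^3 + 7*r^2 + 10*r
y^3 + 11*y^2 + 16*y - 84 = (y - 2)*(y + 6)*(y + 7)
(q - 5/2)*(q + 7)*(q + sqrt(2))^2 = q^4 + 2*sqrt(2)*q^3 + 9*q^3/2 - 31*q^2/2 + 9*sqrt(2)*q^2 - 35*sqrt(2)*q + 9*q - 35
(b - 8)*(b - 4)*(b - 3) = b^3 - 15*b^2 + 68*b - 96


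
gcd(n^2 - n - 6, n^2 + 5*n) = 1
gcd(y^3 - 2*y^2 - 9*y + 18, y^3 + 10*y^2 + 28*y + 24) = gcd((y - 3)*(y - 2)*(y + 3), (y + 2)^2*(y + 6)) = 1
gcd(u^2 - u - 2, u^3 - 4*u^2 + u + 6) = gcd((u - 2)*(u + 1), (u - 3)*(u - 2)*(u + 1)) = u^2 - u - 2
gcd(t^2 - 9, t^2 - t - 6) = t - 3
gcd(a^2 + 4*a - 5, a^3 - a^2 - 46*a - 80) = a + 5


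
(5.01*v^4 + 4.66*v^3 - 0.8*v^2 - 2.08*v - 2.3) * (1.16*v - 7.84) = 5.8116*v^5 - 33.8728*v^4 - 37.4624*v^3 + 3.8592*v^2 + 13.6392*v + 18.032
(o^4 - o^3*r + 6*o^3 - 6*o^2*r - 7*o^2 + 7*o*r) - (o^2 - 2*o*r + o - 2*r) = o^4 - o^3*r + 6*o^3 - 6*o^2*r - 8*o^2 + 9*o*r - o + 2*r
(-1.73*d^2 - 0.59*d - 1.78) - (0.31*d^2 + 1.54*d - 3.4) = -2.04*d^2 - 2.13*d + 1.62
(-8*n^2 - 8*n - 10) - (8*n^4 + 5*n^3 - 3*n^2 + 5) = -8*n^4 - 5*n^3 - 5*n^2 - 8*n - 15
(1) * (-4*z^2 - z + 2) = -4*z^2 - z + 2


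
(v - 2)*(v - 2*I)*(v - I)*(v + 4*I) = v^4 - 2*v^3 + I*v^3 + 10*v^2 - 2*I*v^2 - 20*v - 8*I*v + 16*I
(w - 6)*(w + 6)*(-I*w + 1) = -I*w^3 + w^2 + 36*I*w - 36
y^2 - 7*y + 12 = (y - 4)*(y - 3)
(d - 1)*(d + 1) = d^2 - 1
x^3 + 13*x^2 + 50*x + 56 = (x + 2)*(x + 4)*(x + 7)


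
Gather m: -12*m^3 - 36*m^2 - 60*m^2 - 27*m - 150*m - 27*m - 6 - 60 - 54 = -12*m^3 - 96*m^2 - 204*m - 120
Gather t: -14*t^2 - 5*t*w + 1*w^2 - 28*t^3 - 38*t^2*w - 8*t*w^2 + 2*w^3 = -28*t^3 + t^2*(-38*w - 14) + t*(-8*w^2 - 5*w) + 2*w^3 + w^2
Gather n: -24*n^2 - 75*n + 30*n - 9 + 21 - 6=-24*n^2 - 45*n + 6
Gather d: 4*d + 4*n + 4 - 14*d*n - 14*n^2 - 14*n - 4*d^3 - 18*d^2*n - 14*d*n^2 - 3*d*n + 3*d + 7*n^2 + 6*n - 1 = -4*d^3 - 18*d^2*n + d*(-14*n^2 - 17*n + 7) - 7*n^2 - 4*n + 3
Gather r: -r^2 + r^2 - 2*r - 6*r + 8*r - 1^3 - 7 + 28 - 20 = 0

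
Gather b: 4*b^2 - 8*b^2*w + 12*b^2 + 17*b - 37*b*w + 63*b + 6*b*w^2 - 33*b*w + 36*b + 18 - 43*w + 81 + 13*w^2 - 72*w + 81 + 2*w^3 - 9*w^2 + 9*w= b^2*(16 - 8*w) + b*(6*w^2 - 70*w + 116) + 2*w^3 + 4*w^2 - 106*w + 180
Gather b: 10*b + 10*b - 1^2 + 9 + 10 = 20*b + 18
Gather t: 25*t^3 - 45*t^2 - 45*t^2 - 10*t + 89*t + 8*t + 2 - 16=25*t^3 - 90*t^2 + 87*t - 14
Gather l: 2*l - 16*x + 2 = 2*l - 16*x + 2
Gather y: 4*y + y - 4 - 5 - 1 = 5*y - 10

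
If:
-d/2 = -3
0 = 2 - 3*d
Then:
No Solution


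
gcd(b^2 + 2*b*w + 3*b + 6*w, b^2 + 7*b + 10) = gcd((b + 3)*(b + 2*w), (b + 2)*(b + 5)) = 1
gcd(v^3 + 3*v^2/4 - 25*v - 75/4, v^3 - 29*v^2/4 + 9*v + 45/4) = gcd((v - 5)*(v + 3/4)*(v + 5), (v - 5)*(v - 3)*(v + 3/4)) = v^2 - 17*v/4 - 15/4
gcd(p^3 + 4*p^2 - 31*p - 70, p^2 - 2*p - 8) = p + 2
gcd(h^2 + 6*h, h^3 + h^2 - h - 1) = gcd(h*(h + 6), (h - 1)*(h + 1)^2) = 1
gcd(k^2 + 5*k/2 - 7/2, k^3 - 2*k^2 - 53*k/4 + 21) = k + 7/2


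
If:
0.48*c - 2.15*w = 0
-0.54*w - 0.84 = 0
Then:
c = -6.97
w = -1.56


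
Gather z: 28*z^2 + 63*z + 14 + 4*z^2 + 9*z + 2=32*z^2 + 72*z + 16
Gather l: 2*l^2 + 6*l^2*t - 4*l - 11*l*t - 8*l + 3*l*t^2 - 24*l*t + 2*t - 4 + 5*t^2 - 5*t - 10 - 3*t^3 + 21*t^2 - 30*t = l^2*(6*t + 2) + l*(3*t^2 - 35*t - 12) - 3*t^3 + 26*t^2 - 33*t - 14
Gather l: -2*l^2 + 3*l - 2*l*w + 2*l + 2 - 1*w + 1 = -2*l^2 + l*(5 - 2*w) - w + 3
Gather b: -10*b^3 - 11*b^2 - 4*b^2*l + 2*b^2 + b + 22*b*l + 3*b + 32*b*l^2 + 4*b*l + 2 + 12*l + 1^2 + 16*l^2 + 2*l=-10*b^3 + b^2*(-4*l - 9) + b*(32*l^2 + 26*l + 4) + 16*l^2 + 14*l + 3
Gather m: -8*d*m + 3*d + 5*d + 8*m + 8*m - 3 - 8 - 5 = 8*d + m*(16 - 8*d) - 16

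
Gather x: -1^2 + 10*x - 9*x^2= -9*x^2 + 10*x - 1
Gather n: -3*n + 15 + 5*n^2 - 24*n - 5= 5*n^2 - 27*n + 10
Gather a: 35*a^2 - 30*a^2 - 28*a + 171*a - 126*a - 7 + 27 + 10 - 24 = 5*a^2 + 17*a + 6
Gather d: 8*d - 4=8*d - 4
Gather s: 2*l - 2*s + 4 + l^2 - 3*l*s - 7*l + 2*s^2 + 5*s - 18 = l^2 - 5*l + 2*s^2 + s*(3 - 3*l) - 14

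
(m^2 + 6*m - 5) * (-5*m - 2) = -5*m^3 - 32*m^2 + 13*m + 10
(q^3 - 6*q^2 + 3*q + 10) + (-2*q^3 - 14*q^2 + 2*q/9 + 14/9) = -q^3 - 20*q^2 + 29*q/9 + 104/9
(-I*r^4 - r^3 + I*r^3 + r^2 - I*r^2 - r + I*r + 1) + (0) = -I*r^4 - r^3 + I*r^3 + r^2 - I*r^2 - r + I*r + 1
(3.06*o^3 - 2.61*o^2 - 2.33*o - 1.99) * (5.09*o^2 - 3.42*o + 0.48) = 15.5754*o^5 - 23.7501*o^4 - 1.4647*o^3 - 3.4133*o^2 + 5.6874*o - 0.9552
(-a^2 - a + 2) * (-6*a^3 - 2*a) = 6*a^5 + 6*a^4 - 10*a^3 + 2*a^2 - 4*a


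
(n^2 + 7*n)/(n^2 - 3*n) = (n + 7)/(n - 3)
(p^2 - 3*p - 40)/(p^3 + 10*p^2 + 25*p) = (p - 8)/(p*(p + 5))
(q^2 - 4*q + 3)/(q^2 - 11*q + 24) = (q - 1)/(q - 8)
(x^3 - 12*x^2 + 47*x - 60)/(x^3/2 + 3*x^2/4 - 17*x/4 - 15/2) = 4*(x^2 - 9*x + 20)/(2*x^2 + 9*x + 10)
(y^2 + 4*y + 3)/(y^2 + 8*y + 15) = (y + 1)/(y + 5)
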